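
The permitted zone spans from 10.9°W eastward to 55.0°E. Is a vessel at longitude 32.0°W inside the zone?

Band width going east from -10.9° to +55.0°: ((55.0 − -10.9) mod 360) = 65.9°.
Offset of -32.0° east of the west edge: ((-32.0 − -10.9) mod 360) = 338.9°.
338.9° > 65.9° ⇒ outside.

No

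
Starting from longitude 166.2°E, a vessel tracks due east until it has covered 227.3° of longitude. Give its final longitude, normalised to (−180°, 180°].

33.5°E

Start at +166.2°; shift +227.3° → +393.5°.
+393.5° lies outside (−180°, 180°]; subtract 360° → +33.5°.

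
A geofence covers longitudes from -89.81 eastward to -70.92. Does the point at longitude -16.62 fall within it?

No

Band width going east from -89.81° to -70.92°: ((-70.92 − -89.81) mod 360) = 18.89°.
Offset of -16.62° east of the west edge: ((-16.62 − -89.81) mod 360) = 73.19°.
73.19° > 18.89° ⇒ outside.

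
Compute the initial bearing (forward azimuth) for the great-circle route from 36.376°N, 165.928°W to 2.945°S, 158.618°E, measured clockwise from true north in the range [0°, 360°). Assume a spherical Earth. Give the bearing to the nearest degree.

228°

Δλ = 158.618 − -165.928 = 324.546°; wrapped into (−180°, 180°]: -35.454°.
θ = atan2( sin Δλ · cos φ₂ , cos φ₁ · sin φ₂ − sin φ₁ · cos φ₂ · cos Δλ )
  = atan2(-0.57928, -0.52384) = -132.123° → normalised to [0°, 360°): 227.877°.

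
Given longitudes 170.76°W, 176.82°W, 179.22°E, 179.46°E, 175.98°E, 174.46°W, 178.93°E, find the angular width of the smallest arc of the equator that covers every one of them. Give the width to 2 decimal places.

13.26°

Sort the longitudes: -176.82°, -174.46°, -170.76°, +175.98°, +178.93°, +179.22°, +179.46°.
Eastward gaps between consecutive values (wrapping around): 2.36°, 3.70°, 346.74°, 2.95°, 0.29°, 0.24°, 3.72°.
Largest gap = 346.74° ⇒ minimal covering band is its complement: 360° − 346.74° = 13.26°.
Band runs from +175.98° eastward to -170.76°, crossing the antimeridian.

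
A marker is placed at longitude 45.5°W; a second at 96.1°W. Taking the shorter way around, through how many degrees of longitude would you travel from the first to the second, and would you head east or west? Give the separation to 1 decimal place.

50.6° west

Raw difference: -96.1 − -45.5 = -50.6°.
Normalise into (−180°, 180°]: -50.6° stays -50.6°.
Negative ⇒ the second point lies to the west; separation 50.6°.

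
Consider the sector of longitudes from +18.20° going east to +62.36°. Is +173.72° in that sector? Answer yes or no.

Band width going east from +18.20° to +62.36°: ((62.36 − 18.20) mod 360) = 44.16°.
Offset of +173.72° east of the west edge: ((173.72 − 18.20) mod 360) = 155.52°.
155.52° > 44.16° ⇒ outside.

No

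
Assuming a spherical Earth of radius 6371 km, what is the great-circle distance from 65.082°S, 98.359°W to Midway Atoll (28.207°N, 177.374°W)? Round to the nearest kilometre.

Δλ = -177.374 − -98.359 = -79.015°.
Δφ = 28.207 − -65.082 = 93.289°.
a = sin²(Δφ/2) + cos φ₁ · cos φ₂ · sin²(Δλ/2) = 0.678955.
c = 2·atan2(√a, √(1−a)) = 1.93682 rad → d = 6371·c ≈ 12339.51 km.

12340 km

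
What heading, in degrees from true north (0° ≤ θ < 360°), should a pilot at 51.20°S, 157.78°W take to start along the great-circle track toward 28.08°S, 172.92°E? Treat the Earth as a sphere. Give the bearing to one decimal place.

305.2°

Δλ = 172.92 − -157.78 = 330.70°; wrapped into (−180°, 180°]: -29.30°.
θ = atan2( sin Δλ · cos φ₂ , cos φ₁ · sin φ₂ − sin φ₁ · cos φ₂ · cos Δλ )
  = atan2(-0.43178, 0.30469) = -54.791° → normalised to [0°, 360°): 305.209°.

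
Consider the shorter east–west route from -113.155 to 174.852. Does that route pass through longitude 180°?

Yes

Naïve |174.852 − -113.155| = 288.007° > 180°, so the shorter arc goes the other way round — across 180°.
Signed shortest Δλ = ((174.852 − -113.155 + 180) mod 360) − 180 = -71.993°.
Going west by 71.993° from -113.155° passes through 180° before reaching +174.852°.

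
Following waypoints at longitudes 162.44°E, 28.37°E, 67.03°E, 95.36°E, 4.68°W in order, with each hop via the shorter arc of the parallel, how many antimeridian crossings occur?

Leg 1: +162.44° → +28.37°, shortest Δλ = -134.07° (west) — does not cross 180°.
Leg 2: +28.37° → +67.03°, shortest Δλ = 38.66° (east) — does not cross 180°.
Leg 3: +67.03° → +95.36°, shortest Δλ = 28.33° (east) — does not cross 180°.
Leg 4: +95.36° → -4.68°, shortest Δλ = -100.04° (west) — does not cross 180°.
Total crossings: 0.

0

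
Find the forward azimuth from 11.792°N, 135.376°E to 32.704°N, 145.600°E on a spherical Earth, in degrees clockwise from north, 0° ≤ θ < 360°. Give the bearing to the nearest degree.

23°

Δλ = 145.600 − 135.376 = 10.224°.
θ = atan2( sin Δλ · cos φ₂ , cos φ₁ · sin φ₂ − sin φ₁ · cos φ₂ · cos Δλ )
  = atan2(0.14936, 0.35966) = 22.552° → normalised to [0°, 360°): 22.552°.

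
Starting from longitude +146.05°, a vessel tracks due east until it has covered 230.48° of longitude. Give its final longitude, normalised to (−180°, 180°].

+16.53°

Start at +146.05°; shift +230.48° → +376.53°.
+376.53° lies outside (−180°, 180°]; subtract 360° → +16.53°.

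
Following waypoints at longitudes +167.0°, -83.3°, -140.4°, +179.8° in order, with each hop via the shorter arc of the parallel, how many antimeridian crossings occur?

2

Leg 1: +167.0° → -83.3°, shortest Δλ = 109.7° (east) — crosses 180°.
Leg 2: -83.3° → -140.4°, shortest Δλ = -57.1° (west) — does not cross 180°.
Leg 3: -140.4° → +179.8°, shortest Δλ = -39.8° (west) — crosses 180°.
Total crossings: 2.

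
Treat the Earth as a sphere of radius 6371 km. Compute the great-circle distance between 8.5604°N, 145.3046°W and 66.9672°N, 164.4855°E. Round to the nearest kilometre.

7492 km

Δλ = 164.4855 − -145.3046 = 309.7901°; wrapped into (−180°, 180°]: -50.2099°.
Δφ = 66.9672 − 8.5604 = 58.4068°.
a = sin²(Δφ/2) + cos φ₁ · cos φ₂ · sin²(Δλ/2) = 0.307704.
c = 2·atan2(√a, √(1−a)) = 1.17603 rad → d = 6371·c ≈ 7492.49 km.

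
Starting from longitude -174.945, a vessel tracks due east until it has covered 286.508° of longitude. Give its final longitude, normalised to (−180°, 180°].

Start at -174.945°; shift +286.508° → +111.563°.
+111.563° already lies in (−180°, 180°].

+111.563°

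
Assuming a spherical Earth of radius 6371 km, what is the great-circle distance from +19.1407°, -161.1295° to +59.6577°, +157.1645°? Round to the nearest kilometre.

Δλ = 157.1645 − -161.1295 = 318.2940°; wrapped into (−180°, 180°]: -41.7060°.
Δφ = 59.6577 − 19.1407 = 40.5170°.
a = sin²(Δφ/2) + cos φ₁ · cos φ₂ · sin²(Δλ/2) = 0.180367.
c = 2·atan2(√a, √(1−a)) = 0.87725 rad → d = 6371·c ≈ 5588.98 km.

5589 km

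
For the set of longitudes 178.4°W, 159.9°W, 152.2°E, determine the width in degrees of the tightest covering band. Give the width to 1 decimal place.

Sort the longitudes: -178.4°, -159.9°, +152.2°.
Eastward gaps between consecutive values (wrapping around): 18.5°, 312.1°, 29.4°.
Largest gap = 312.1° ⇒ minimal covering band is its complement: 360° − 312.1° = 47.9°.
Band runs from +152.2° eastward to -159.9°, crossing the antimeridian.

47.9°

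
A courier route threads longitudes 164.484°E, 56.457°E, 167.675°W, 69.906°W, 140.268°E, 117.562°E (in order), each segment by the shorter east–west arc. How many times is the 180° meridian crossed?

2

Leg 1: +164.484° → +56.457°, shortest Δλ = -108.027° (west) — does not cross 180°.
Leg 2: +56.457° → -167.675°, shortest Δλ = 135.868° (east) — crosses 180°.
Leg 3: -167.675° → -69.906°, shortest Δλ = 97.769° (east) — does not cross 180°.
Leg 4: -69.906° → +140.268°, shortest Δλ = -149.826° (west) — crosses 180°.
Leg 5: +140.268° → +117.562°, shortest Δλ = -22.706° (west) — does not cross 180°.
Total crossings: 2.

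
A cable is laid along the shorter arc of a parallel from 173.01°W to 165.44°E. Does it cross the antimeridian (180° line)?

Yes

Naïve |165.44 − -173.01| = 338.45° > 180°, so the shorter arc goes the other way round — across 180°.
Signed shortest Δλ = ((165.44 − -173.01 + 180) mod 360) − 180 = -21.55°.
Going west by 21.55° from -173.01° passes through 180° before reaching +165.44°.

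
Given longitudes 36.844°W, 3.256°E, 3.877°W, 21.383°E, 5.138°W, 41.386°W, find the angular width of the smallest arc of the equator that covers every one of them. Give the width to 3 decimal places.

Sort the longitudes: -41.386°, -36.844°, -5.138°, -3.877°, +3.256°, +21.383°.
Eastward gaps between consecutive values (wrapping around): 4.542°, 31.706°, 1.261°, 7.133°, 18.127°, 297.231°.
Largest gap = 297.231° ⇒ minimal covering band is its complement: 360° − 297.231° = 62.769°.
Band runs from -41.386° eastward to +21.383°.

62.769°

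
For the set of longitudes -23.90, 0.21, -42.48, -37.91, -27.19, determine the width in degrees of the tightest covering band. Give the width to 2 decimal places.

Sort the longitudes: -42.48°, -37.91°, -27.19°, -23.90°, +0.21°.
Eastward gaps between consecutive values (wrapping around): 4.57°, 10.72°, 3.29°, 24.11°, 317.31°.
Largest gap = 317.31° ⇒ minimal covering band is its complement: 360° − 317.31° = 42.69°.
Band runs from -42.48° eastward to +0.21°.

42.69°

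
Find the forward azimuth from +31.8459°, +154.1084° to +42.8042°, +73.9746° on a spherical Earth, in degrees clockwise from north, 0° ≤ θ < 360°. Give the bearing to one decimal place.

Δλ = 73.9746 − 154.1084 = -80.1338°.
θ = atan2( sin Δλ · cos φ₂ , cos φ₁ · sin φ₂ − sin φ₁ · cos φ₂ · cos Δλ )
  = atan2(-0.72283, 0.51088) = -54.748° → normalised to [0°, 360°): 305.252°.

305.3°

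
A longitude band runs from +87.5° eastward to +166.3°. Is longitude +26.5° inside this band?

No

Band width going east from +87.5° to +166.3°: ((166.3 − 87.5) mod 360) = 78.8°.
Offset of +26.5° east of the west edge: ((26.5 − 87.5) mod 360) = 299.0°.
299.0° > 78.8° ⇒ outside.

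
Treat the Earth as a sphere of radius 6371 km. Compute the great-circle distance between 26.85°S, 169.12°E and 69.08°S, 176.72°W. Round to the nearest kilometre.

Δλ = -176.72 − 169.12 = -345.84°; wrapped into (−180°, 180°]: 14.16°.
Δφ = -69.08 − -26.85 = -42.23°.
a = sin²(Δφ/2) + cos φ₁ · cos φ₂ · sin²(Δλ/2) = 0.134613.
c = 2·atan2(√a, √(1−a)) = 0.75134 rad → d = 6371·c ≈ 4786.80 km.

4787 km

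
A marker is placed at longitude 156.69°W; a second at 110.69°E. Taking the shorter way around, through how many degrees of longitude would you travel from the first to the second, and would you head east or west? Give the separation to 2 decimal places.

92.62° west

Raw difference: 110.69 − -156.69 = 267.38°.
Normalise into (−180°, 180°]: 267.38° − 360° = -92.62°.
Negative ⇒ the second point lies to the west; separation 92.62°.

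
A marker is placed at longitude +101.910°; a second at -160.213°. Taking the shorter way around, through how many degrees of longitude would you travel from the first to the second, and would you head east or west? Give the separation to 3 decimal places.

Raw difference: -160.213 − 101.910 = -262.123°.
Normalise into (−180°, 180°]: -262.123° + 360° = 97.877°.
Positive ⇒ the second point lies to the east; separation 97.877°.

97.877° east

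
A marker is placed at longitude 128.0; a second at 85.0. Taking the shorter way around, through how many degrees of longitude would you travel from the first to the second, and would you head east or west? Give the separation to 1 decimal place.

Raw difference: 85.0 − 128.0 = -43.0°.
Normalise into (−180°, 180°]: -43.0° stays -43.0°.
Negative ⇒ the second point lies to the west; separation 43.0°.

43.0° west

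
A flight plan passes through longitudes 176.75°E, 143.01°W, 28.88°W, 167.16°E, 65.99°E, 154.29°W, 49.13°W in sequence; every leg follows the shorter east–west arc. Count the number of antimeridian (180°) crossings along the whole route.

Leg 1: +176.75° → -143.01°, shortest Δλ = 40.24° (east) — crosses 180°.
Leg 2: -143.01° → -28.88°, shortest Δλ = 114.13° (east) — does not cross 180°.
Leg 3: -28.88° → +167.16°, shortest Δλ = -163.96° (west) — crosses 180°.
Leg 4: +167.16° → +65.99°, shortest Δλ = -101.17° (west) — does not cross 180°.
Leg 5: +65.99° → -154.29°, shortest Δλ = 139.72° (east) — crosses 180°.
Leg 6: -154.29° → -49.13°, shortest Δλ = 105.16° (east) — does not cross 180°.
Total crossings: 3.

3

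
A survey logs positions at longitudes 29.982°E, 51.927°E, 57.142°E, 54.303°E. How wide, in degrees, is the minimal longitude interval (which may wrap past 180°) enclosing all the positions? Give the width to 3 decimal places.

27.160°

Sort the longitudes: +29.982°, +51.927°, +54.303°, +57.142°.
Eastward gaps between consecutive values (wrapping around): 21.945°, 2.376°, 2.839°, 332.840°.
Largest gap = 332.840° ⇒ minimal covering band is its complement: 360° − 332.840° = 27.160°.
Band runs from +29.982° eastward to +57.142°.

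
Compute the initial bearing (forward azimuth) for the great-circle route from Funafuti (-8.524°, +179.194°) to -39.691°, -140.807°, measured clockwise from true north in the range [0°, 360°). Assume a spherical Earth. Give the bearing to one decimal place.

Δλ = -140.807 − 179.194 = -320.001°; wrapped into (−180°, 180°]: 39.999°.
θ = atan2( sin Δλ · cos φ₂ , cos φ₁ · sin φ₂ − sin φ₁ · cos φ₂ · cos Δλ )
  = atan2(0.49461, -0.54422) = 137.734° → normalised to [0°, 360°): 137.734°.

137.7°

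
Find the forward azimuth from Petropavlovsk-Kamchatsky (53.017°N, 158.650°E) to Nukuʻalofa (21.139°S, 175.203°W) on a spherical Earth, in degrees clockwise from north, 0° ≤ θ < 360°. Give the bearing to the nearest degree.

155°

Δλ = -175.203 − 158.650 = -333.853°; wrapped into (−180°, 180°]: 26.147°.
θ = atan2( sin Δλ · cos φ₂ , cos φ₁ · sin φ₂ − sin φ₁ · cos φ₂ · cos Δλ )
  = atan2(0.41102, -0.88576) = 155.107° → normalised to [0°, 360°): 155.107°.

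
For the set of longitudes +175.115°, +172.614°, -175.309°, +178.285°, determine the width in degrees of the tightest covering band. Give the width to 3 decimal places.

Sort the longitudes: -175.309°, +172.614°, +175.115°, +178.285°.
Eastward gaps between consecutive values (wrapping around): 347.923°, 2.501°, 3.170°, 6.406°.
Largest gap = 347.923° ⇒ minimal covering band is its complement: 360° − 347.923° = 12.077°.
Band runs from +172.614° eastward to -175.309°, crossing the antimeridian.

12.077°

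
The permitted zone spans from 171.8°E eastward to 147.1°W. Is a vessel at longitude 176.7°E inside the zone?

Band width going east from +171.8° to -147.1°: ((-147.1 − 171.8) mod 360) = 41.1°.
Offset of +176.7° east of the west edge: ((176.7 − 171.8) mod 360) = 4.9°.
4.9° ≤ 41.1° ⇒ inside.

Yes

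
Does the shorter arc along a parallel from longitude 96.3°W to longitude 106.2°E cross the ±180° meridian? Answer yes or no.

Naïve |106.2 − -96.3| = 202.5° > 180°, so the shorter arc goes the other way round — across 180°.
Signed shortest Δλ = ((106.2 − -96.3 + 180) mod 360) − 180 = -157.5°.
Going west by 157.5° from -96.3° passes through 180° before reaching +106.2°.

Yes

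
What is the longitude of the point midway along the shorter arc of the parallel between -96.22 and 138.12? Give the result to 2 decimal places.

Signed shortest Δλ from -96.22° to +138.12° is -125.66°.
Midpoint longitude = -96.22° + (-125.66°)/2 = -96.22° − 62.83° = -159.05°.
(The naïve average (-96.22 + +138.12)/2 = 20.95° is on the wrong side of the globe.)

-159.05°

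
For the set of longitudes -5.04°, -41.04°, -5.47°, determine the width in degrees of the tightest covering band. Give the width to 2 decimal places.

36.00°

Sort the longitudes: -41.04°, -5.47°, -5.04°.
Eastward gaps between consecutive values (wrapping around): 35.57°, 0.43°, 324.00°.
Largest gap = 324.00° ⇒ minimal covering band is its complement: 360° − 324.00° = 36.00°.
Band runs from -41.04° eastward to -5.04°.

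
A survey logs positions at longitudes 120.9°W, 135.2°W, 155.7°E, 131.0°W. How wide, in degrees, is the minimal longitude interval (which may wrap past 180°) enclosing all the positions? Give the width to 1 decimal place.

83.4°

Sort the longitudes: -135.2°, -131.0°, -120.9°, +155.7°.
Eastward gaps between consecutive values (wrapping around): 4.2°, 10.1°, 276.6°, 69.1°.
Largest gap = 276.6° ⇒ minimal covering band is its complement: 360° − 276.6° = 83.4°.
Band runs from +155.7° eastward to -120.9°, crossing the antimeridian.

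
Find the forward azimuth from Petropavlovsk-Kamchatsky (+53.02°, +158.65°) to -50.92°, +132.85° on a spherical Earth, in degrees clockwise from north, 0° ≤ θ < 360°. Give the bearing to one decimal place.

Δλ = 132.85 − 158.65 = -25.80°.
θ = atan2( sin Δλ · cos φ₂ , cos φ₁ · sin φ₂ − sin φ₁ · cos φ₂ · cos Δλ )
  = atan2(-0.27437, -0.92035) = -163.400° → normalised to [0°, 360°): 196.600°.

196.6°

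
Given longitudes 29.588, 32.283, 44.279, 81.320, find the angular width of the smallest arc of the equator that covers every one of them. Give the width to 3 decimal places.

51.732°

Sort the longitudes: +29.588°, +32.283°, +44.279°, +81.320°.
Eastward gaps between consecutive values (wrapping around): 2.695°, 11.996°, 37.041°, 308.268°.
Largest gap = 308.268° ⇒ minimal covering band is its complement: 360° − 308.268° = 51.732°.
Band runs from +29.588° eastward to +81.320°.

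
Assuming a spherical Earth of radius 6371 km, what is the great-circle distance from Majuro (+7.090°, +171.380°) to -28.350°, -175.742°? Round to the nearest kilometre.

Δλ = -175.742 − 171.380 = -347.122°; wrapped into (−180°, 180°]: 12.878°.
Δφ = -28.350 − 7.090 = -35.440°.
a = sin²(Δφ/2) + cos φ₁ · cos φ₂ · sin²(Δλ/2) = 0.103622.
c = 2·atan2(√a, √(1−a)) = 0.65548 rad → d = 6371·c ≈ 4176.06 km.

4176 km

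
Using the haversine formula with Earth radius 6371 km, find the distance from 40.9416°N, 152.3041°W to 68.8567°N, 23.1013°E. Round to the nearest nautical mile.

Δλ = 23.1013 − -152.3041 = 175.4054°.
Δφ = 68.8567 − 40.9416 = 27.9151°.
a = sin²(Δφ/2) + cos φ₁ · cos φ₂ · sin²(Δλ/2) = 0.330207.
c = 2·atan2(√a, √(1−a)) = 1.22432 rad → d = 6371·c ≈ 7800.14 km ≈ 4211.74 nmi.

4212 nmi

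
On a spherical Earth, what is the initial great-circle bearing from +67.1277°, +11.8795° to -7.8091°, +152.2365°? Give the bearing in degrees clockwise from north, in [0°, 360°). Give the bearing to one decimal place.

Δλ = 152.2365 − 11.8795 = 140.3570°.
θ = atan2( sin Δλ · cos φ₂ , cos φ₁ · sin φ₂ − sin φ₁ · cos φ₂ · cos Δλ )
  = atan2(0.63209, 0.65010) = 44.195° → normalised to [0°, 360°): 44.195°.

44.2°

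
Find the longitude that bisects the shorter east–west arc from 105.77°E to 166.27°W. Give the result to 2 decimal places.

149.75°E

Signed shortest Δλ from +105.77° to -166.27° is +87.96°.
Midpoint longitude = +105.77° + (+87.96°)/2 = +105.77° + 43.98° = +149.75°.
(The naïve average (+105.77 + -166.27)/2 = -30.25° is on the wrong side of the globe.)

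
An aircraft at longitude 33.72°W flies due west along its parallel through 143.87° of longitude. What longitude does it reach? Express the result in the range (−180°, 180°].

177.59°W

Start at -33.72°; shift −143.87° → -177.59°.
-177.59° already lies in (−180°, 180°].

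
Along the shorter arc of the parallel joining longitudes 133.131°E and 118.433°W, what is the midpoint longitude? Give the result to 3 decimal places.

Signed shortest Δλ from +133.131° to -118.433° is +108.436°.
Midpoint longitude = +133.131° + (+108.436°)/2 = +133.131° + 54.218° = +187.349°.
Normalise into (−180°, 180°]: -172.651°.
(The naïve average (+133.131 + -118.433)/2 = 7.349° is on the wrong side of the globe.)

172.651°W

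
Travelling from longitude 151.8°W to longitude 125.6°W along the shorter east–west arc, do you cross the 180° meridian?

Signed shortest Δλ = ((-125.6 − -151.8 + 180) mod 360) − 180 = 26.2°.
Going east by 26.2° from -151.8° reaches -125.6° without touching 180°.

No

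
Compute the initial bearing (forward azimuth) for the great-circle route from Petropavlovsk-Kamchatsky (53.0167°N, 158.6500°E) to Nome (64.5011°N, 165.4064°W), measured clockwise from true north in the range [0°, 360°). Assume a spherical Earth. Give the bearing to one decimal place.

Δλ = -165.4064 − 158.6500 = -324.0564°; wrapped into (−180°, 180°]: 35.9436°.
θ = atan2( sin Δλ · cos φ₂ , cos φ₁ · sin φ₂ − sin φ₁ · cos φ₂ · cos Δλ )
  = atan2(0.25269, 0.26458) = 43.684° → normalised to [0°, 360°): 43.684°.

43.7°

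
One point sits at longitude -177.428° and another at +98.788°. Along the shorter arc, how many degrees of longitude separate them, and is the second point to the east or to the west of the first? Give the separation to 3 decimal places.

Raw difference: 98.788 − -177.428 = 276.216°.
Normalise into (−180°, 180°]: 276.216° − 360° = -83.784°.
Negative ⇒ the second point lies to the west; separation 83.784°.

83.784° west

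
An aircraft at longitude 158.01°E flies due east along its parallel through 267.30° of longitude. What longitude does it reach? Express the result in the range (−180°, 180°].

Start at +158.01°; shift +267.30° → +425.31°.
+425.31° lies outside (−180°, 180°]; subtract 360° → +65.31°.

65.31°E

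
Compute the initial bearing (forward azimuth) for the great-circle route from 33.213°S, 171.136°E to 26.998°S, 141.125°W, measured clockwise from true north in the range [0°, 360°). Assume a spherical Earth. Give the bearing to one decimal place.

Δλ = -141.125 − 171.136 = -312.261°; wrapped into (−180°, 180°]: 47.739°.
θ = atan2( sin Δλ · cos φ₂ , cos φ₁ · sin φ₂ − sin φ₁ · cos φ₂ · cos Δλ )
  = atan2(0.65944, -0.05158) = 94.472° → normalised to [0°, 360°): 94.472°.

94.5°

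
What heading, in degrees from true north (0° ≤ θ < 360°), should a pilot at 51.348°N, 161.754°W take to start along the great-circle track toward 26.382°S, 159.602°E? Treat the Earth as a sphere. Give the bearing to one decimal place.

214.2°

Δλ = 159.602 − -161.754 = 321.356°; wrapped into (−180°, 180°]: -38.644°.
θ = atan2( sin Δλ · cos φ₂ , cos φ₁ · sin φ₂ − sin φ₁ · cos φ₂ · cos Δλ )
  = atan2(-0.55944, -0.82397) = -145.825° → normalised to [0°, 360°): 214.175°.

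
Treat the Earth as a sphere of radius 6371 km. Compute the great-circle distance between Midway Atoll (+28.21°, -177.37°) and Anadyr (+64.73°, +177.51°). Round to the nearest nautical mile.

2201 nmi

Δλ = 177.51 − -177.37 = 354.88°; wrapped into (−180°, 180°]: -5.12°.
Δφ = 64.73 − 28.21 = 36.52°.
a = sin²(Δφ/2) + cos φ₁ · cos φ₂ · sin²(Δλ/2) = 0.098926.
c = 2·atan2(√a, √(1−a)) = 0.63991 rad → d = 6371·c ≈ 4076.88 km ≈ 2201.34 nmi.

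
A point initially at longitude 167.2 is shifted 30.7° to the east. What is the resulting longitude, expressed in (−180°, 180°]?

Start at +167.2°; shift +30.7° → +197.9°.
+197.9° lies outside (−180°, 180°]; subtract 360° → -162.1°.

-162.1°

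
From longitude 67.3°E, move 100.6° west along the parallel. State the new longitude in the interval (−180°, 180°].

Start at +67.3°; shift −100.6° → -33.3°.
-33.3° already lies in (−180°, 180°].

33.3°W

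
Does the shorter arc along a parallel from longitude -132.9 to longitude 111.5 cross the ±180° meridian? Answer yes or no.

Naïve |111.5 − -132.9| = 244.4° > 180°, so the shorter arc goes the other way round — across 180°.
Signed shortest Δλ = ((111.5 − -132.9 + 180) mod 360) − 180 = -115.6°.
Going west by 115.6° from -132.9° passes through 180° before reaching +111.5°.

Yes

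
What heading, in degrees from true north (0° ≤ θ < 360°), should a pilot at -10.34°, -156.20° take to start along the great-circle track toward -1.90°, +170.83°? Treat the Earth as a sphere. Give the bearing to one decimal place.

Δλ = 170.83 − -156.20 = 327.03°; wrapped into (−180°, 180°]: -32.97°.
θ = atan2( sin Δλ · cos φ₂ , cos φ₁ · sin φ₂ − sin φ₁ · cos φ₂ · cos Δλ )
  = atan2(-0.54390, 0.11788) = -77.771° → normalised to [0°, 360°): 282.229°.

282.2°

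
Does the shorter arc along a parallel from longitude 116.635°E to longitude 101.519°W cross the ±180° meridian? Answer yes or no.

Yes

Naïve |-101.519 − 116.635| = 218.154° > 180°, so the shorter arc goes the other way round — across 180°.
Signed shortest Δλ = ((-101.519 − 116.635 + 180) mod 360) − 180 = 141.846°.
Going east by 141.846° from +116.635° passes through 180° before reaching -101.519°.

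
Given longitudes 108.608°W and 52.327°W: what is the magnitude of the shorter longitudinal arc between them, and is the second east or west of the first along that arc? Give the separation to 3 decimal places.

Raw difference: -52.327 − -108.608 = 56.281°.
Normalise into (−180°, 180°]: 56.281° stays 56.281°.
Positive ⇒ the second point lies to the east; separation 56.281°.

56.281° east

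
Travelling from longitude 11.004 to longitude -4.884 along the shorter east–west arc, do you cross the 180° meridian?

Signed shortest Δλ = ((-4.884 − 11.004 + 180) mod 360) − 180 = -15.888°.
Going west by 15.888° from +11.004° reaches -4.884° without touching 180°.

No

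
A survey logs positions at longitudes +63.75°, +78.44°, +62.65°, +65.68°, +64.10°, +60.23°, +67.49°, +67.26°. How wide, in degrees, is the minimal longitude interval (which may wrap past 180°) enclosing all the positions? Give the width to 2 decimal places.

18.21°

Sort the longitudes: +60.23°, +62.65°, +63.75°, +64.10°, +65.68°, +67.26°, +67.49°, +78.44°.
Eastward gaps between consecutive values (wrapping around): 2.42°, 1.10°, 0.35°, 1.58°, 1.58°, 0.23°, 10.95°, 341.79°.
Largest gap = 341.79° ⇒ minimal covering band is its complement: 360° − 341.79° = 18.21°.
Band runs from +60.23° eastward to +78.44°.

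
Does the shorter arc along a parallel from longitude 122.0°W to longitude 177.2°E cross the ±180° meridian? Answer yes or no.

Naïve |177.2 − -122.0| = 299.2° > 180°, so the shorter arc goes the other way round — across 180°.
Signed shortest Δλ = ((177.2 − -122.0 + 180) mod 360) − 180 = -60.8°.
Going west by 60.8° from -122.0° passes through 180° before reaching +177.2°.

Yes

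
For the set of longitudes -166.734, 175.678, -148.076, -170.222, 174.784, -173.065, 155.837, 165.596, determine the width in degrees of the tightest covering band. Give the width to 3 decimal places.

56.087°

Sort the longitudes: -173.065°, -170.222°, -166.734°, -148.076°, +155.837°, +165.596°, +174.784°, +175.678°.
Eastward gaps between consecutive values (wrapping around): 2.843°, 3.488°, 18.658°, 303.913°, 9.759°, 9.188°, 0.894°, 11.257°.
Largest gap = 303.913° ⇒ minimal covering band is its complement: 360° − 303.913° = 56.087°.
Band runs from +155.837° eastward to -148.076°, crossing the antimeridian.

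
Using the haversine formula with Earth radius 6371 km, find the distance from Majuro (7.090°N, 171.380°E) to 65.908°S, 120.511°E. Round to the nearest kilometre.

Δλ = 120.511 − 171.380 = -50.869°.
Δφ = -65.908 − 7.090 = -72.998°.
a = sin²(Δφ/2) + cos φ₁ · cos φ₂ · sin²(Δλ/2) = 0.428516.
c = 2·atan2(√a, √(1−a)) = 1.42734 rad → d = 6371·c ≈ 9093.56 km.

9094 km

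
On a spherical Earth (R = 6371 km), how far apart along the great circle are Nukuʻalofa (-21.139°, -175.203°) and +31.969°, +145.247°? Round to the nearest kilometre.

Δλ = 145.247 − -175.203 = 320.450°; wrapped into (−180°, 180°]: -39.550°.
Δφ = 31.969 − -21.139 = 53.108°.
a = sin²(Δφ/2) + cos φ₁ · cos φ₂ · sin²(Δλ/2) = 0.290416.
c = 2·atan2(√a, √(1−a)) = 1.13827 rad → d = 6371·c ≈ 7251.91 km.

7252 km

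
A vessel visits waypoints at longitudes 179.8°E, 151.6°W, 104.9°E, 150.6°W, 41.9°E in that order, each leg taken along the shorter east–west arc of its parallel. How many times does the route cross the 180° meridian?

4

Leg 1: +179.8° → -151.6°, shortest Δλ = 28.6° (east) — crosses 180°.
Leg 2: -151.6° → +104.9°, shortest Δλ = -103.5° (west) — crosses 180°.
Leg 3: +104.9° → -150.6°, shortest Δλ = 104.5° (east) — crosses 180°.
Leg 4: -150.6° → +41.9°, shortest Δλ = -167.5° (west) — crosses 180°.
Total crossings: 4.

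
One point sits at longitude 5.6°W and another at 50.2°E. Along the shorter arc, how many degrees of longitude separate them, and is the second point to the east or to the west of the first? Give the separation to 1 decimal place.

55.8° east

Raw difference: 50.2 − -5.6 = 55.8°.
Normalise into (−180°, 180°]: 55.8° stays 55.8°.
Positive ⇒ the second point lies to the east; separation 55.8°.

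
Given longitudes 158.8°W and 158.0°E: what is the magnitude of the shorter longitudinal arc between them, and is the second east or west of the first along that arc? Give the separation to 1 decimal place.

Raw difference: 158.0 − -158.8 = 316.8°.
Normalise into (−180°, 180°]: 316.8° − 360° = -43.2°.
Negative ⇒ the second point lies to the west; separation 43.2°.

43.2° west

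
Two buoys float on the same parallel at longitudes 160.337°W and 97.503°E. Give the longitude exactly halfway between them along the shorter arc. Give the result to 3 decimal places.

148.583°E

Signed shortest Δλ from -160.337° to +97.503° is -102.160°.
Midpoint longitude = -160.337° + (-102.160°)/2 = -160.337° − 51.080° = -211.417°.
Normalise into (−180°, 180°]: +148.583°.
(The naïve average (-160.337 + +97.503)/2 = -31.417° is on the wrong side of the globe.)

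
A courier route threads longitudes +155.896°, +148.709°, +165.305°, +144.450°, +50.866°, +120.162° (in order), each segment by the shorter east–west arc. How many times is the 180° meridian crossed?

Leg 1: +155.896° → +148.709°, shortest Δλ = -7.187° (west) — does not cross 180°.
Leg 2: +148.709° → +165.305°, shortest Δλ = 16.596° (east) — does not cross 180°.
Leg 3: +165.305° → +144.450°, shortest Δλ = -20.855° (west) — does not cross 180°.
Leg 4: +144.450° → +50.866°, shortest Δλ = -93.584° (west) — does not cross 180°.
Leg 5: +50.866° → +120.162°, shortest Δλ = 69.296° (east) — does not cross 180°.
Total crossings: 0.

0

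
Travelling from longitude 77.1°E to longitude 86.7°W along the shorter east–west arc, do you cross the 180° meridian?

Signed shortest Δλ = ((-86.7 − 77.1 + 180) mod 360) − 180 = -163.8°.
Going west by 163.8° from +77.1° reaches -86.7° without touching 180°.

No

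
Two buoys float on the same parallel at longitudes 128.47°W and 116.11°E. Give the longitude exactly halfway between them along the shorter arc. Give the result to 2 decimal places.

Signed shortest Δλ from -128.47° to +116.11° is -115.42°.
Midpoint longitude = -128.47° + (-115.42°)/2 = -128.47° − 57.71° = -186.18°.
Normalise into (−180°, 180°]: +173.82°.
(The naïve average (-128.47 + +116.11)/2 = -6.18° is on the wrong side of the globe.)

173.82°E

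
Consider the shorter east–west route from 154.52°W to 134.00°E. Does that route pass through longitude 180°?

Naïve |134.00 − -154.52| = 288.52° > 180°, so the shorter arc goes the other way round — across 180°.
Signed shortest Δλ = ((134.00 − -154.52 + 180) mod 360) − 180 = -71.48°.
Going west by 71.48° from -154.52° passes through 180° before reaching +134.00°.

Yes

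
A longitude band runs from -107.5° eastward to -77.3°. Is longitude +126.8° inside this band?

Band width going east from -107.5° to -77.3°: ((-77.3 − -107.5) mod 360) = 30.2°.
Offset of +126.8° east of the west edge: ((126.8 − -107.5) mod 360) = 234.3°.
234.3° > 30.2° ⇒ outside.

No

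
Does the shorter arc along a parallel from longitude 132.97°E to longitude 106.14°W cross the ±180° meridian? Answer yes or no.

Naïve |-106.14 − 132.97| = 239.11° > 180°, so the shorter arc goes the other way round — across 180°.
Signed shortest Δλ = ((-106.14 − 132.97 + 180) mod 360) − 180 = 120.89°.
Going east by 120.89° from +132.97° passes through 180° before reaching -106.14°.

Yes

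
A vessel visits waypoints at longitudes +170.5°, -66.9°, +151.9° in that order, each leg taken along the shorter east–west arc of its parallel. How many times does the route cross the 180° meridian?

Leg 1: +170.5° → -66.9°, shortest Δλ = 122.6° (east) — crosses 180°.
Leg 2: -66.9° → +151.9°, shortest Δλ = -141.2° (west) — crosses 180°.
Total crossings: 2.

2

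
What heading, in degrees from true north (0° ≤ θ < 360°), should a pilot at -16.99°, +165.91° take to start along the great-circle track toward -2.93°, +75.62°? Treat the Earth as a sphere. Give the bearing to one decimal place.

Δλ = 75.62 − 165.91 = -90.29°.
θ = atan2( sin Δλ · cos φ₂ , cos φ₁ · sin φ₂ − sin φ₁ · cos φ₂ · cos Δλ )
  = atan2(-0.99868, -0.05036) = -92.887° → normalised to [0°, 360°): 267.113°.

267.1°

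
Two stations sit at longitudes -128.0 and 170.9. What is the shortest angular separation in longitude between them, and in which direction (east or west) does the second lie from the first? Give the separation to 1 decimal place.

Raw difference: 170.9 − -128.0 = 298.9°.
Normalise into (−180°, 180°]: 298.9° − 360° = -61.1°.
Negative ⇒ the second point lies to the west; separation 61.1°.

61.1° west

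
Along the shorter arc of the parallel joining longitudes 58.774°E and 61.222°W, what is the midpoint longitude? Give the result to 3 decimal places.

Signed shortest Δλ from +58.774° to -61.222° is -119.996°.
Midpoint longitude = +58.774° + (-119.996°)/2 = +58.774° − 59.998° = -1.224°.

1.224°W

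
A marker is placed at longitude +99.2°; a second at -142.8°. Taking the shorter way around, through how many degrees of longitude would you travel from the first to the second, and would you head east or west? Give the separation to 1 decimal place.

Raw difference: -142.8 − 99.2 = -242.0°.
Normalise into (−180°, 180°]: -242.0° + 360° = 118.0°.
Positive ⇒ the second point lies to the east; separation 118.0°.

118.0° east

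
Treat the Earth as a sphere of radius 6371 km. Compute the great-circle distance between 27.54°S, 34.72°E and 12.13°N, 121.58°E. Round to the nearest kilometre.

10324 km

Δλ = 121.58 − 34.72 = 86.86°.
Δφ = 12.13 − -27.54 = 39.67°.
a = sin²(Δφ/2) + cos φ₁ · cos φ₂ · sin²(Δλ/2) = 0.524836.
c = 2·atan2(√a, √(1−a)) = 1.62049 rad → d = 6371·c ≈ 10324.14 km.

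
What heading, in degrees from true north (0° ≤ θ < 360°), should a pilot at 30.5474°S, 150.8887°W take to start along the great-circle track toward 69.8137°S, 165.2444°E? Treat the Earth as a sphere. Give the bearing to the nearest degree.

199°

Δλ = 165.2444 − -150.8887 = 316.1331°; wrapped into (−180°, 180°]: -43.8669°.
θ = atan2( sin Δλ · cos φ₂ , cos φ₁ · sin φ₂ − sin φ₁ · cos φ₂ · cos Δλ )
  = atan2(-0.23913, -0.68187) = -160.674° → normalised to [0°, 360°): 199.326°.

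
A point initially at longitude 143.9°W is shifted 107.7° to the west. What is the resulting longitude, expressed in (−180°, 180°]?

Start at -143.9°; shift −107.7° → -251.6°.
-251.6° lies outside (−180°, 180°]; add 360° → +108.4°.

108.4°E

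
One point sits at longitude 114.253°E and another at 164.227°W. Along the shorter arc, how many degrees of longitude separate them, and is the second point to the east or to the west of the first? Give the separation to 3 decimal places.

Raw difference: -164.227 − 114.253 = -278.48°.
Normalise into (−180°, 180°]: -278.48° + 360° = 81.52°.
Positive ⇒ the second point lies to the east; separation 81.520°.

81.520° east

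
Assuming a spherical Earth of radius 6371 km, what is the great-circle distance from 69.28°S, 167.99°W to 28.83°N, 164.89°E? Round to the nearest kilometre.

11129 km

Δλ = 164.89 − -167.99 = 332.88°; wrapped into (−180°, 180°]: -27.12°.
Δφ = 28.83 − -69.28 = 98.11°.
a = sin²(Δφ/2) + cos φ₁ · cos φ₂ · sin²(Δλ/2) = 0.587576.
c = 2·atan2(√a, √(1−a)) = 1.74686 rad → d = 6371·c ≈ 11129.22 km.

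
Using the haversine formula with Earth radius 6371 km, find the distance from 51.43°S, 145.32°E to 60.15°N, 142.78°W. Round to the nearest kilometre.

13963 km

Δλ = -142.78 − 145.32 = -288.10°; wrapped into (−180°, 180°]: 71.90°.
Δφ = 60.15 − -51.43 = 111.58°.
a = sin²(Δφ/2) + cos φ₁ · cos φ₂ · sin²(Δλ/2) = 0.790856.
c = 2·atan2(√a, √(1−a)) = 2.19163 rad → d = 6371·c ≈ 13962.86 km.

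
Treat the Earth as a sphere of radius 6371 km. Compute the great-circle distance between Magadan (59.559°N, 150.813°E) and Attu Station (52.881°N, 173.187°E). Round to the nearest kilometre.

1559 km

Δλ = 173.187 − 150.813 = 22.374°.
Δφ = 52.881 − 59.559 = -6.678°.
a = sin²(Δφ/2) + cos φ₁ · cos φ₂ · sin²(Δλ/2) = 0.014901.
c = 2·atan2(√a, √(1−a)) = 0.24475 rad → d = 6371·c ≈ 1559.30 km.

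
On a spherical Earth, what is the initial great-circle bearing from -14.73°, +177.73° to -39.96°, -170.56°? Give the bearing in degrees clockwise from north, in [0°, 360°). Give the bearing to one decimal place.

Δλ = -170.56 − 177.73 = -348.29°; wrapped into (−180°, 180°]: 11.71°.
θ = atan2( sin Δλ · cos φ₂ , cos φ₁ · sin φ₂ − sin φ₁ · cos φ₂ · cos Δλ )
  = atan2(0.15557, -0.43031) = 160.124° → normalised to [0°, 360°): 160.124°.

160.1°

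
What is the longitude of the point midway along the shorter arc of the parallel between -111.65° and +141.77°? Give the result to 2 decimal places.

-164.94°

Signed shortest Δλ from -111.65° to +141.77° is -106.58°.
Midpoint longitude = -111.65° + (-106.58°)/2 = -111.65° − 53.29° = -164.94°.
(The naïve average (-111.65 + +141.77)/2 = 15.06° is on the wrong side of the globe.)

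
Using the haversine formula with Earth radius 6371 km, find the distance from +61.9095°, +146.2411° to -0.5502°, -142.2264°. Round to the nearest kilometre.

Δλ = -142.2264 − 146.2411 = -288.4675°; wrapped into (−180°, 180°]: 71.5325°.
Δφ = -0.5502 − 61.9095 = -62.4597°.
a = sin²(Δφ/2) + cos φ₁ · cos φ₂ · sin²(Δλ/2) = 0.429662.
c = 2·atan2(√a, √(1−a)) = 1.42965 rad → d = 6371·c ≈ 9108.31 km.

9108 km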